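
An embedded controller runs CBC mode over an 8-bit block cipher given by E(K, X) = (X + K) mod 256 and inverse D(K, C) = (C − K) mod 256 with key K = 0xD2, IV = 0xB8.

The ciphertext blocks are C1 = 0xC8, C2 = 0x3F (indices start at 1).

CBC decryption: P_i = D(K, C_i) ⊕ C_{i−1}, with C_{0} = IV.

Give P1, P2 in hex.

P1 = 0x4E, P2 = 0xA5

P1: D(K, 0xC8) = 0xF6; 0xF6 ⊕ 0xB8 = 0x4E.
P2: D(K, 0x3F) = 0x6D; 0x6D ⊕ 0xC8 = 0xA5.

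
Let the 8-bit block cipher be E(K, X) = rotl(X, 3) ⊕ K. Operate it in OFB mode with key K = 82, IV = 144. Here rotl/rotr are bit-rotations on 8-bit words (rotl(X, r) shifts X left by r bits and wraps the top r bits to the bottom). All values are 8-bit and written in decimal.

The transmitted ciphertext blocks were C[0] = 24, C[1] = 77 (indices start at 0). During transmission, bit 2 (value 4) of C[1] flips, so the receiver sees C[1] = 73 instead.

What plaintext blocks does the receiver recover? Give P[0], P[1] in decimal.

OFB decryption: S_i = E(K, S_{i−1}) with S_{−1} = IV; P_i = C_i ⊕ S_i.
Only C[1] changed, to 73. In OFB, a change in C_i flips the same bit in P_i only; the keystream is unaffected. Decrypting the received ciphertext:
P[0]: S = E(K, 144) = 214; 24 ⊕ 214 = 206.
P[1]: S = E(K, 214) = 228; 73 ⊕ 228 = 173.
Blocks that differ from the original plaintext: P[1].

P[0] = 206, P[1] = 173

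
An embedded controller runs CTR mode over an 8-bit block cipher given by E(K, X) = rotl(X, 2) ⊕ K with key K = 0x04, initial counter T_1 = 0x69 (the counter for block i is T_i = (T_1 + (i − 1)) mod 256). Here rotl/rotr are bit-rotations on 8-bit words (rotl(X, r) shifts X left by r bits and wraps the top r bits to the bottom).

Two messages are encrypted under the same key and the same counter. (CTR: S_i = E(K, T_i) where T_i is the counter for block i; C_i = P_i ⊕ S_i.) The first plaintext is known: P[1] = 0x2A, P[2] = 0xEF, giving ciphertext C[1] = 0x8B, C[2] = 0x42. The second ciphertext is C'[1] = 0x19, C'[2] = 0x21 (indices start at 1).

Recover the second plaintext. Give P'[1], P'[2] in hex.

P'[1] = 0xB8, P'[2] = 0x8C

In CTR with a reused counter, both messages share the same keystream S_i, so C_i ⊕ C'_i = P_i ⊕ P'_i and thus P'_i = P_i ⊕ C_i ⊕ C'_i.
P'[1]: 0x2A ⊕ 0x8B ⊕ 0x19 = 0xB8.
P'[2]: 0xEF ⊕ 0x42 ⊕ 0x21 = 0x8C.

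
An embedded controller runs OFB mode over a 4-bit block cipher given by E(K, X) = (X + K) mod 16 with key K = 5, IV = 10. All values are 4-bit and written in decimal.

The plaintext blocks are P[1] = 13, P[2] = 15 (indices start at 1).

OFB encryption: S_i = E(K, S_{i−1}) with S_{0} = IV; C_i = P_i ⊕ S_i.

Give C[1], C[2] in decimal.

C[1]: S = E(K, 10) = 15; 13 ⊕ 15 = 2.
C[2]: S = E(K, 15) = 4; 15 ⊕ 4 = 11.

C[1] = 2, C[2] = 11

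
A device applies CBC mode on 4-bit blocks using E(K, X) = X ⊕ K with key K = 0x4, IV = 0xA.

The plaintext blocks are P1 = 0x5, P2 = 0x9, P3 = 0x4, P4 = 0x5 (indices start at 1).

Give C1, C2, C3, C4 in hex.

CBC encryption: C_i = E(K, P_i ⊕ C_{i−1}), with C_{0} = IV.
C1: P1 ⊕ 0xA = 0xF; E(K, 0xF) = 0xB.
C2: P2 ⊕ 0xB = 0x2; E(K, 0x2) = 0x6.
C3: P3 ⊕ 0x6 = 0x2; E(K, 0x2) = 0x6.
C4: P4 ⊕ 0x6 = 0x3; E(K, 0x3) = 0x7.

C1 = 0xB, C2 = 0x6, C3 = 0x6, C4 = 0x7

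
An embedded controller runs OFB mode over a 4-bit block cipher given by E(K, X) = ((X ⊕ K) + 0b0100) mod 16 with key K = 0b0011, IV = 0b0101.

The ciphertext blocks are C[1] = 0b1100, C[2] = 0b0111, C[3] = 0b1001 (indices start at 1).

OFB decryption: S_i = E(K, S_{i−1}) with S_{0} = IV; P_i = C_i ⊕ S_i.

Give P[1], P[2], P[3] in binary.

P[1]: S = E(K, 0b0101) = 0b1010; 0b1100 ⊕ 0b1010 = 0b0110.
P[2]: S = E(K, 0b1010) = 0b1101; 0b0111 ⊕ 0b1101 = 0b1010.
P[3]: S = E(K, 0b1101) = 0b0010; 0b1001 ⊕ 0b0010 = 0b1011.

P[1] = 0b0110, P[2] = 0b1010, P[3] = 0b1011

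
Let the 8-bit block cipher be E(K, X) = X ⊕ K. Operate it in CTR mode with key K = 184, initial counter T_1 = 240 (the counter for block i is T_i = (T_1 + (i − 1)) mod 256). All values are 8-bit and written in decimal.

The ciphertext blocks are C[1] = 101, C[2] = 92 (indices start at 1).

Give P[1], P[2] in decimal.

P[1] = 45, P[2] = 21

CTR decryption: S_i = E(K, T_i) where T_i is the counter for block i; P_i = C_i ⊕ S_i.
P[1]: T = 240, S = E(K, T) = 72; 101 ⊕ 72 = 45.
P[2]: T = 241, S = E(K, T) = 73; 92 ⊕ 73 = 21.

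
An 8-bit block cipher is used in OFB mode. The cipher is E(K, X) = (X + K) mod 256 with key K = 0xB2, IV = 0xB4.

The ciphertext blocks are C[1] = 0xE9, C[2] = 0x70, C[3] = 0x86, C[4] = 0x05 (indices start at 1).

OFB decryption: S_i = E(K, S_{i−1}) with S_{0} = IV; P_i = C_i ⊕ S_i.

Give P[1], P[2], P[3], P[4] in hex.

P[1]: S = E(K, 0xB4) = 0x66; 0xE9 ⊕ 0x66 = 0x8F.
P[2]: S = E(K, 0x66) = 0x18; 0x70 ⊕ 0x18 = 0x68.
P[3]: S = E(K, 0x18) = 0xCA; 0x86 ⊕ 0xCA = 0x4C.
P[4]: S = E(K, 0xCA) = 0x7C; 0x05 ⊕ 0x7C = 0x79.

P[1] = 0x8F, P[2] = 0x68, P[3] = 0x4C, P[4] = 0x79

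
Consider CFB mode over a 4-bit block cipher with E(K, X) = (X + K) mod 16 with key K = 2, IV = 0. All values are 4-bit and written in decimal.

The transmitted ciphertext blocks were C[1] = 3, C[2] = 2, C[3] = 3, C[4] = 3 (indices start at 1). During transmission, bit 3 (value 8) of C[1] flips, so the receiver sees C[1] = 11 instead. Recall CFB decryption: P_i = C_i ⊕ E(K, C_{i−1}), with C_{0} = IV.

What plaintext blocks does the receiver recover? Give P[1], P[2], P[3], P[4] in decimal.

Only C[1] changed, to 11. In CFB, a change in C_i flips the same bit in P_i and garbles P_{i+1}. Decrypting the received ciphertext:
P[1]: E(K, 0) = 2; 11 ⊕ 2 = 9.
P[2]: E(K, 11) = 13; 2 ⊕ 13 = 15.
P[3]: E(K, 2) = 4; 3 ⊕ 4 = 7.
P[4]: E(K, 3) = 5; 3 ⊕ 5 = 6.
Blocks that differ from the original plaintext: P[1], P[2].

P[1] = 9, P[2] = 15, P[3] = 7, P[4] = 6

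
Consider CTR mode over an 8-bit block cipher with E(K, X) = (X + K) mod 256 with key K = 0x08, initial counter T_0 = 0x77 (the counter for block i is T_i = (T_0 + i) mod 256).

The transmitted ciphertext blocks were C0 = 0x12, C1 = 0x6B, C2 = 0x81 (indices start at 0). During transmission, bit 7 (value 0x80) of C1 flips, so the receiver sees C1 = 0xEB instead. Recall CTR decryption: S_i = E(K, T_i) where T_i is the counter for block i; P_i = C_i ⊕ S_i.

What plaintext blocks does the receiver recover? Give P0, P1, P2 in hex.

P0 = 0x6D, P1 = 0x6B, P2 = 0x00

Only C1 changed, to 0xEB. In CTR, a change in C_i flips the same bit in P_i only; the keystream is unaffected. Decrypting the received ciphertext:
P0: T = 0x77, S = E(K, T) = 0x7F; 0x12 ⊕ 0x7F = 0x6D.
P1: T = 0x78, S = E(K, T) = 0x80; 0xEB ⊕ 0x80 = 0x6B.
P2: T = 0x79, S = E(K, T) = 0x81; 0x81 ⊕ 0x81 = 0x00.
Blocks that differ from the original plaintext: P1.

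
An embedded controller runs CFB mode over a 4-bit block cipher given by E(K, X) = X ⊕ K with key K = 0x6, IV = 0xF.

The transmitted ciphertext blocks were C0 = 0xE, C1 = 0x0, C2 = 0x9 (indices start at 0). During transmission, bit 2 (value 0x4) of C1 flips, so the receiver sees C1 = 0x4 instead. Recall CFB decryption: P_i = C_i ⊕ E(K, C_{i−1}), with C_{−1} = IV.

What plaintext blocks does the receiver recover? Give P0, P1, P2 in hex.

P0 = 0x7, P1 = 0xC, P2 = 0xB

Only C1 changed, to 0x4. In CFB, a change in C_i flips the same bit in P_i and garbles P_{i+1}. Decrypting the received ciphertext:
P0: E(K, 0xF) = 0x9; 0xE ⊕ 0x9 = 0x7.
P1: E(K, 0xE) = 0x8; 0x4 ⊕ 0x8 = 0xC.
P2: E(K, 0x4) = 0x2; 0x9 ⊕ 0x2 = 0xB.
Blocks that differ from the original plaintext: P1, P2.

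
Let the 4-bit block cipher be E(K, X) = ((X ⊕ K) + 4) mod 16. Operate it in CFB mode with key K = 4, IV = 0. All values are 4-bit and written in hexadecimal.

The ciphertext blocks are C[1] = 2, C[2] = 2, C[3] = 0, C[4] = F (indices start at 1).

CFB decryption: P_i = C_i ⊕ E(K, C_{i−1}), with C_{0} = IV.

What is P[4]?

P[4] = 7

P[4]: E(K, 0) = 8; F ⊕ 8 = 7.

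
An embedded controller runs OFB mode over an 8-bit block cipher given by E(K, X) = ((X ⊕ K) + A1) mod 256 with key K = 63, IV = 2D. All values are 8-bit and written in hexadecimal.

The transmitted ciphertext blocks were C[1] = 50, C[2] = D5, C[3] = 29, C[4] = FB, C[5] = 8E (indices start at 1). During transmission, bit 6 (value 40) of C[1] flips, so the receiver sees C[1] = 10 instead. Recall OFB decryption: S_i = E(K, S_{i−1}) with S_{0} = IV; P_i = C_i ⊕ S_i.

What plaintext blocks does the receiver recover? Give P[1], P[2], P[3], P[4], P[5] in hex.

Only C[1] changed, to 10. In OFB, a change in C_i flips the same bit in P_i only; the keystream is unaffected. Decrypting the received ciphertext:
P[1]: S = E(K, 2D) = EF; 10 ⊕ EF = FF.
P[2]: S = E(K, EF) = 2D; D5 ⊕ 2D = F8.
P[3]: S = E(K, 2D) = EF; 29 ⊕ EF = C6.
P[4]: S = E(K, EF) = 2D; FB ⊕ 2D = D6.
P[5]: S = E(K, 2D) = EF; 8E ⊕ EF = 61.
Blocks that differ from the original plaintext: P[1].

P[1] = FF, P[2] = F8, P[3] = C6, P[4] = D6, P[5] = 61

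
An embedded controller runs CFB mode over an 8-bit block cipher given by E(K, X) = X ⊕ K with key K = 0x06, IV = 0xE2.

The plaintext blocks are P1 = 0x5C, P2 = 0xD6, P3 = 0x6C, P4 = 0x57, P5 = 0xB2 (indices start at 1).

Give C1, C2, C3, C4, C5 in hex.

C1 = 0xB8, C2 = 0x68, C3 = 0x02, C4 = 0x53, C5 = 0xE7

CFB encryption: C_i = P_i ⊕ E(K, C_{i−1}), with C_{0} = IV.
C1: E(K, 0xE2) = 0xE4; 0x5C ⊕ 0xE4 = 0xB8.
C2: E(K, 0xB8) = 0xBE; 0xD6 ⊕ 0xBE = 0x68.
C3: E(K, 0x68) = 0x6E; 0x6C ⊕ 0x6E = 0x02.
C4: E(K, 0x02) = 0x04; 0x57 ⊕ 0x04 = 0x53.
C5: E(K, 0x53) = 0x55; 0xB2 ⊕ 0x55 = 0xE7.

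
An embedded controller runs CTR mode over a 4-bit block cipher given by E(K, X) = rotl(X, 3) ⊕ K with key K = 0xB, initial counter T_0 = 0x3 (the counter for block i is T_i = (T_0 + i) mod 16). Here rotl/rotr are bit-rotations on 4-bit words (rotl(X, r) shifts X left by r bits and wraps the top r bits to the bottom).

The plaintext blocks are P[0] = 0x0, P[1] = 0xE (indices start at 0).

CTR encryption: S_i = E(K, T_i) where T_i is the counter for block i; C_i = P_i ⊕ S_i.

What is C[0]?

C[0]: T = 0x3, S = E(K, T) = 0x2; 0x0 ⊕ 0x2 = 0x2.

C[0] = 0x2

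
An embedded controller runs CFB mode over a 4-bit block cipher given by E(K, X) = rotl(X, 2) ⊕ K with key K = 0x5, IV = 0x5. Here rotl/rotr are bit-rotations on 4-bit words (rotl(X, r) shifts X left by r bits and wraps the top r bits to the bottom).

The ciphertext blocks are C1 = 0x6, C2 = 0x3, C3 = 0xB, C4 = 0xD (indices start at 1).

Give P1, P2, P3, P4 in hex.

P1 = 0x6, P2 = 0xF, P3 = 0x2, P4 = 0x6

CFB decryption: P_i = C_i ⊕ E(K, C_{i−1}), with C_{0} = IV.
P1: E(K, 0x5) = 0x0; 0x6 ⊕ 0x0 = 0x6.
P2: E(K, 0x6) = 0xC; 0x3 ⊕ 0xC = 0xF.
P3: E(K, 0x3) = 0x9; 0xB ⊕ 0x9 = 0x2.
P4: E(K, 0xB) = 0xB; 0xD ⊕ 0xB = 0x6.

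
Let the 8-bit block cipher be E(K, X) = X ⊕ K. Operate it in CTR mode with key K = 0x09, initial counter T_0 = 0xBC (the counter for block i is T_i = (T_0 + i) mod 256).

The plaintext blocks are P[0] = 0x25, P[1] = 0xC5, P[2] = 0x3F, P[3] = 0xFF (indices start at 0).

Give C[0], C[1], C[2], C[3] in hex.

C[0] = 0x90, C[1] = 0x71, C[2] = 0x88, C[3] = 0x49

CTR encryption: S_i = E(K, T_i) where T_i is the counter for block i; C_i = P_i ⊕ S_i.
C[0]: T = 0xBC, S = E(K, T) = 0xB5; 0x25 ⊕ 0xB5 = 0x90.
C[1]: T = 0xBD, S = E(K, T) = 0xB4; 0xC5 ⊕ 0xB4 = 0x71.
C[2]: T = 0xBE, S = E(K, T) = 0xB7; 0x3F ⊕ 0xB7 = 0x88.
C[3]: T = 0xBF, S = E(K, T) = 0xB6; 0xFF ⊕ 0xB6 = 0x49.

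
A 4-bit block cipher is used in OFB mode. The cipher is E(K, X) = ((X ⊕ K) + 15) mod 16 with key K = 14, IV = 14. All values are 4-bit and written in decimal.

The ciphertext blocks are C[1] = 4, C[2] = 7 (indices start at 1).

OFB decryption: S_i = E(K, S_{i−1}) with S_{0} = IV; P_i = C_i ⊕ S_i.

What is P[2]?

P[2] = 7

P[1]: S = E(K, 14) = 15; 4 ⊕ 15 = 11.
P[2]: S = E(K, 15) = 0; 7 ⊕ 0 = 7.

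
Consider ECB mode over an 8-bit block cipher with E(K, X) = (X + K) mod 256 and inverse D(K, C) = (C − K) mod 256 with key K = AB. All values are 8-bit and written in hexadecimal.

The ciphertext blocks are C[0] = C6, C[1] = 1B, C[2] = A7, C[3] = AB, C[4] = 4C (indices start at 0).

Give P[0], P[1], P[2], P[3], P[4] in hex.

P[0] = 1B, P[1] = 70, P[2] = FC, P[3] = 00, P[4] = A1

ECB decryption: P_i = D(K, C_i).
P[0]: D(K, C6) = 1B.
P[1]: D(K, 1B) = 70.
P[2]: D(K, A7) = FC.
P[3]: D(K, AB) = 00.
P[4]: D(K, 4C) = A1.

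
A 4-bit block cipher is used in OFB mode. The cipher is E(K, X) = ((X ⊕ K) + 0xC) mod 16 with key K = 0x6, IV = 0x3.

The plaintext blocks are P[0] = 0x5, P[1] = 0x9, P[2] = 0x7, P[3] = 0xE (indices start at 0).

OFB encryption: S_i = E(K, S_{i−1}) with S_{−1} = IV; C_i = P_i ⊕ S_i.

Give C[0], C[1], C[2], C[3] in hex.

C[0] = 0x4, C[1] = 0xA, C[2] = 0x6, C[3] = 0xD

C[0]: S = E(K, 0x3) = 0x1; 0x5 ⊕ 0x1 = 0x4.
C[1]: S = E(K, 0x1) = 0x3; 0x9 ⊕ 0x3 = 0xA.
C[2]: S = E(K, 0x3) = 0x1; 0x7 ⊕ 0x1 = 0x6.
C[3]: S = E(K, 0x1) = 0x3; 0xE ⊕ 0x3 = 0xD.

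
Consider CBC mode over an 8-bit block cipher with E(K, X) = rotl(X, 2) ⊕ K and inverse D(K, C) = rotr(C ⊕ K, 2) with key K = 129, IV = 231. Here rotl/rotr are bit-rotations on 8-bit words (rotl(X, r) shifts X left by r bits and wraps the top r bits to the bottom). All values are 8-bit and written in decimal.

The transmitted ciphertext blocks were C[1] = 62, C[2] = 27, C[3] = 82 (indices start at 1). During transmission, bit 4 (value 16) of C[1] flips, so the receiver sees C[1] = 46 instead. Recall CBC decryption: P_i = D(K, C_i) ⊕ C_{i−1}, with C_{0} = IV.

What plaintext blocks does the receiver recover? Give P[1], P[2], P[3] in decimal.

P[1] = 12, P[2] = 136, P[3] = 239

Only C[1] changed, to 46. In CBC, a change in C_i garbles P_i and flips the same bit in P_{i+1}. Decrypting the received ciphertext:
P[1]: D(K, 46) = 235; 235 ⊕ 231 = 12.
P[2]: D(K, 27) = 166; 166 ⊕ 46 = 136.
P[3]: D(K, 82) = 244; 244 ⊕ 27 = 239.
Blocks that differ from the original plaintext: P[1], P[2].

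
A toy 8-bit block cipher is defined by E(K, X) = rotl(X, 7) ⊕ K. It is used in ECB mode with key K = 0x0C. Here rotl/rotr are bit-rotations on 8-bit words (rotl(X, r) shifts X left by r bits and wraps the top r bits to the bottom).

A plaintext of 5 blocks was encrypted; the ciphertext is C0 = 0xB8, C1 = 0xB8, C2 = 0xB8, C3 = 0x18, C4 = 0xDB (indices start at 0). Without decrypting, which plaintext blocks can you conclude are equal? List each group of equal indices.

P0 = P1 = P2

ECB encrypts each block independently with the same key, so equal ciphertext blocks imply equal plaintext blocks.
C0 = C1 = C2 = 0xB8, so P0 = P1 = P2.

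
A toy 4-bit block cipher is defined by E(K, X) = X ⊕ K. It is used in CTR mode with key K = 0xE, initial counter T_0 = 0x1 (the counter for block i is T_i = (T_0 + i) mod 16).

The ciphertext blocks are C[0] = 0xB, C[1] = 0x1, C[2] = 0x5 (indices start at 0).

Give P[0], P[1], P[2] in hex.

P[0] = 0x4, P[1] = 0xD, P[2] = 0x8

CTR decryption: S_i = E(K, T_i) where T_i is the counter for block i; P_i = C_i ⊕ S_i.
P[0]: T = 0x1, S = E(K, T) = 0xF; 0xB ⊕ 0xF = 0x4.
P[1]: T = 0x2, S = E(K, T) = 0xC; 0x1 ⊕ 0xC = 0xD.
P[2]: T = 0x3, S = E(K, T) = 0xD; 0x5 ⊕ 0xD = 0x8.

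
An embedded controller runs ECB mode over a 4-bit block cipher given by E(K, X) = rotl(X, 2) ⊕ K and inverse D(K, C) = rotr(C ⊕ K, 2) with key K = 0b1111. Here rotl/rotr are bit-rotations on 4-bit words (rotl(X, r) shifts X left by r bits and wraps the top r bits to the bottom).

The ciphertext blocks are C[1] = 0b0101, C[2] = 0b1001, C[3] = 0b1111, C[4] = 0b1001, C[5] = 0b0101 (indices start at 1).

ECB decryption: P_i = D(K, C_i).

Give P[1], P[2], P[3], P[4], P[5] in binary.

P[1]: D(K, 0b0101) = 0b1010.
P[2]: D(K, 0b1001) = 0b1001.
P[3]: D(K, 0b1111) = 0b0000.
P[4]: D(K, 0b1001) = 0b1001.
P[5]: D(K, 0b0101) = 0b1010.

P[1] = 0b1010, P[2] = 0b1001, P[3] = 0b0000, P[4] = 0b1001, P[5] = 0b1010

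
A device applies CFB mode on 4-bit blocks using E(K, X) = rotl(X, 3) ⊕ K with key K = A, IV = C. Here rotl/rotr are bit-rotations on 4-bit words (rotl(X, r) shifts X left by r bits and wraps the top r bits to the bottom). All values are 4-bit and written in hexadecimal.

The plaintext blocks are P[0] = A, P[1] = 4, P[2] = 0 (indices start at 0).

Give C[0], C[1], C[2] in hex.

CFB encryption: C_i = P_i ⊕ E(K, C_{i−1}), with C_{−1} = IV.
C[0]: E(K, C) = C; A ⊕ C = 6.
C[1]: E(K, 6) = 9; 4 ⊕ 9 = D.
C[2]: E(K, D) = 4; 0 ⊕ 4 = 4.

C[0] = 6, C[1] = D, C[2] = 4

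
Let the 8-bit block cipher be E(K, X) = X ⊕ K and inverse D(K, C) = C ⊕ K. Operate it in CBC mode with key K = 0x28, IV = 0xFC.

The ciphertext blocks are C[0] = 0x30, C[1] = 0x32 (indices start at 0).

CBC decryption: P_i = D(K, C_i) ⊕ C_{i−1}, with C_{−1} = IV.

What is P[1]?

P[1] = 0x2A

P[1]: D(K, 0x32) = 0x1A; 0x1A ⊕ 0x30 = 0x2A.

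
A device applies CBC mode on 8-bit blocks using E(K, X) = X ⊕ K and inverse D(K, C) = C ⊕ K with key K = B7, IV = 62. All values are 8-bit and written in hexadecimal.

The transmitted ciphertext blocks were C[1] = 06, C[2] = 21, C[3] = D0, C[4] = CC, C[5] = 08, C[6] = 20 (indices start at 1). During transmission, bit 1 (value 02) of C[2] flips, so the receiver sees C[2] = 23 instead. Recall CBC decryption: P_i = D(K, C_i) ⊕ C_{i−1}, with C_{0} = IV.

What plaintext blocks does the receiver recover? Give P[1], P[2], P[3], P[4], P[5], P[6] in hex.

Only C[2] changed, to 23. In CBC, a change in C_i garbles P_i and flips the same bit in P_{i+1}. Decrypting the received ciphertext:
P[1]: D(K, 06) = B1; B1 ⊕ 62 = D3.
P[2]: D(K, 23) = 94; 94 ⊕ 06 = 92.
P[3]: D(K, D0) = 67; 67 ⊕ 23 = 44.
P[4]: D(K, CC) = 7B; 7B ⊕ D0 = AB.
P[5]: D(K, 08) = BF; BF ⊕ CC = 73.
P[6]: D(K, 20) = 97; 97 ⊕ 08 = 9F.
Blocks that differ from the original plaintext: P[2], P[3].

P[1] = D3, P[2] = 92, P[3] = 44, P[4] = AB, P[5] = 73, P[6] = 9F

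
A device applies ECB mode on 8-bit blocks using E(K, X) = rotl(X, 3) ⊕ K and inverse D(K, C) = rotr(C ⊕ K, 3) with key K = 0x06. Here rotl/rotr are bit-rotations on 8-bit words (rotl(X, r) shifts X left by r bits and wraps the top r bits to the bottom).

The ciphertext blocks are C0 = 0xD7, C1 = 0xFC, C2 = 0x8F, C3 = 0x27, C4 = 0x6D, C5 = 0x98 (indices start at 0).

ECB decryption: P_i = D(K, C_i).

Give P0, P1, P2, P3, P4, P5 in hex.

P0 = 0x3A, P1 = 0x5F, P2 = 0x31, P3 = 0x24, P4 = 0x6D, P5 = 0xD3

P0: D(K, 0xD7) = 0x3A.
P1: D(K, 0xFC) = 0x5F.
P2: D(K, 0x8F) = 0x31.
P3: D(K, 0x27) = 0x24.
P4: D(K, 0x6D) = 0x6D.
P5: D(K, 0x98) = 0xD3.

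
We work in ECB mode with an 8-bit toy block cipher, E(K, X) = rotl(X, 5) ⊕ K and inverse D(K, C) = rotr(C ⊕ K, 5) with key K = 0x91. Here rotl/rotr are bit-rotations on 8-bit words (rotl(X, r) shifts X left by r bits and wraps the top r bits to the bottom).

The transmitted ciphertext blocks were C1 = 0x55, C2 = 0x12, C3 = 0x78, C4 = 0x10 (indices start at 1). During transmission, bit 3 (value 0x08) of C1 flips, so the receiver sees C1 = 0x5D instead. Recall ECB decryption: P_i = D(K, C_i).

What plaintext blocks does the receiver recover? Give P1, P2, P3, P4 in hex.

Only C1 changed, to 0x5D. In ECB, a change in C_i affects only P_i. Decrypting the received ciphertext:
P1: D(K, 0x5D) = 0x66.
P2: D(K, 0x12) = 0x1C.
P3: D(K, 0x78) = 0x4F.
P4: D(K, 0x10) = 0x0C.
Blocks that differ from the original plaintext: P1.

P1 = 0x66, P2 = 0x1C, P3 = 0x4F, P4 = 0x0C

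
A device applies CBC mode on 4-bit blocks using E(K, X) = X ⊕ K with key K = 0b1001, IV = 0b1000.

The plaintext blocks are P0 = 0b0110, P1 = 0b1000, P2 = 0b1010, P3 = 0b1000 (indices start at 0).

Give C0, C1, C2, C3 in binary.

CBC encryption: C_i = E(K, P_i ⊕ C_{i−1}), with C_{−1} = IV.
C0: P0 ⊕ 0b1000 = 0b1110; E(K, 0b1110) = 0b0111.
C1: P1 ⊕ 0b0111 = 0b1111; E(K, 0b1111) = 0b0110.
C2: P2 ⊕ 0b0110 = 0b1100; E(K, 0b1100) = 0b0101.
C3: P3 ⊕ 0b0101 = 0b1101; E(K, 0b1101) = 0b0100.

C0 = 0b0111, C1 = 0b0110, C2 = 0b0101, C3 = 0b0100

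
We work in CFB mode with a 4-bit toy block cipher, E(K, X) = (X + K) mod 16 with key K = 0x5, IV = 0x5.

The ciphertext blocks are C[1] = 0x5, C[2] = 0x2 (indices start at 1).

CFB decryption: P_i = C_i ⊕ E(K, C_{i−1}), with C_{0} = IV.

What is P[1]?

P[1] = 0xF

P[1]: E(K, 0x5) = 0xA; 0x5 ⊕ 0xA = 0xF.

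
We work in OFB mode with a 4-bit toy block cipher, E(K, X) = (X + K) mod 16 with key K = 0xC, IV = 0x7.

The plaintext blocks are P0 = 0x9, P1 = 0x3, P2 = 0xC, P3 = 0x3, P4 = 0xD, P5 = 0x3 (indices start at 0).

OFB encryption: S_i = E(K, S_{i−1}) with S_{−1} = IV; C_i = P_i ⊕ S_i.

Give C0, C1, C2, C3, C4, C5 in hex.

C0 = 0xA, C1 = 0xC, C2 = 0x7, C3 = 0x4, C4 = 0xE, C5 = 0xC

C0: S = E(K, 0x7) = 0x3; 0x9 ⊕ 0x3 = 0xA.
C1: S = E(K, 0x3) = 0xF; 0x3 ⊕ 0xF = 0xC.
C2: S = E(K, 0xF) = 0xB; 0xC ⊕ 0xB = 0x7.
C3: S = E(K, 0xB) = 0x7; 0x3 ⊕ 0x7 = 0x4.
C4: S = E(K, 0x7) = 0x3; 0xD ⊕ 0x3 = 0xE.
C5: S = E(K, 0x3) = 0xF; 0x3 ⊕ 0xF = 0xC.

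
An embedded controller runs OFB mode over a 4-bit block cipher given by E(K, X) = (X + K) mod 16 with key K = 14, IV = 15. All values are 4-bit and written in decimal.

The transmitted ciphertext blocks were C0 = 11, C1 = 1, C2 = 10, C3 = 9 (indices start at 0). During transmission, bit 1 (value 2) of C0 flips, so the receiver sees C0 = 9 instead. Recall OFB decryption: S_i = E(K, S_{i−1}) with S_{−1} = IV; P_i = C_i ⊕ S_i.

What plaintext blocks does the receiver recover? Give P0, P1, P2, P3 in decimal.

P0 = 4, P1 = 10, P2 = 3, P3 = 14

Only C0 changed, to 9. In OFB, a change in C_i flips the same bit in P_i only; the keystream is unaffected. Decrypting the received ciphertext:
P0: S = E(K, 15) = 13; 9 ⊕ 13 = 4.
P1: S = E(K, 13) = 11; 1 ⊕ 11 = 10.
P2: S = E(K, 11) = 9; 10 ⊕ 9 = 3.
P3: S = E(K, 9) = 7; 9 ⊕ 7 = 14.
Blocks that differ from the original plaintext: P0.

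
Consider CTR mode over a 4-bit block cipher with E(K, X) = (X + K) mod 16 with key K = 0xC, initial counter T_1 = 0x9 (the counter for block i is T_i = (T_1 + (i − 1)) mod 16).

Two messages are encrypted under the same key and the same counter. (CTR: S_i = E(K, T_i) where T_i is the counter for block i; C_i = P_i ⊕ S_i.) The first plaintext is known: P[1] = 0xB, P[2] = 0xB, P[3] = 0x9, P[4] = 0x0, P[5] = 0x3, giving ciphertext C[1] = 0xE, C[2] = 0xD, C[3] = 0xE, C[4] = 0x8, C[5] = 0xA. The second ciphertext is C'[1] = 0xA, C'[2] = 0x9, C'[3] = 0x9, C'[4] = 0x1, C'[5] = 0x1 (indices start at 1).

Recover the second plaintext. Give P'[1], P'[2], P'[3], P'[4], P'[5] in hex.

P'[1] = 0xF, P'[2] = 0xF, P'[3] = 0xE, P'[4] = 0x9, P'[5] = 0x8

In CTR with a reused counter, both messages share the same keystream S_i, so C_i ⊕ C'_i = P_i ⊕ P'_i and thus P'_i = P_i ⊕ C_i ⊕ C'_i.
P'[1]: 0xB ⊕ 0xE ⊕ 0xA = 0xF.
P'[2]: 0xB ⊕ 0xD ⊕ 0x9 = 0xF.
P'[3]: 0x9 ⊕ 0xE ⊕ 0x9 = 0xE.
P'[4]: 0x0 ⊕ 0x8 ⊕ 0x1 = 0x9.
P'[5]: 0x3 ⊕ 0xA ⊕ 0x1 = 0x8.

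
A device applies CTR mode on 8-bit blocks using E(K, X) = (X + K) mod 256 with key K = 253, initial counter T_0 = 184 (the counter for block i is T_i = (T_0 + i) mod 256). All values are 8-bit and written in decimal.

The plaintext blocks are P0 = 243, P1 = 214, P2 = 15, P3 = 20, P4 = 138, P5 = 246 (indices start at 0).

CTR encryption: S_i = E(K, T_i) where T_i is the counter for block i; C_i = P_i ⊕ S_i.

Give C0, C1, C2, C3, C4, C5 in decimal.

C0: T = 184, S = E(K, T) = 181; 243 ⊕ 181 = 70.
C1: T = 185, S = E(K, T) = 182; 214 ⊕ 182 = 96.
C2: T = 186, S = E(K, T) = 183; 15 ⊕ 183 = 184.
C3: T = 187, S = E(K, T) = 184; 20 ⊕ 184 = 172.
C4: T = 188, S = E(K, T) = 185; 138 ⊕ 185 = 51.
C5: T = 189, S = E(K, T) = 186; 246 ⊕ 186 = 76.

C0 = 70, C1 = 96, C2 = 184, C3 = 172, C4 = 51, C5 = 76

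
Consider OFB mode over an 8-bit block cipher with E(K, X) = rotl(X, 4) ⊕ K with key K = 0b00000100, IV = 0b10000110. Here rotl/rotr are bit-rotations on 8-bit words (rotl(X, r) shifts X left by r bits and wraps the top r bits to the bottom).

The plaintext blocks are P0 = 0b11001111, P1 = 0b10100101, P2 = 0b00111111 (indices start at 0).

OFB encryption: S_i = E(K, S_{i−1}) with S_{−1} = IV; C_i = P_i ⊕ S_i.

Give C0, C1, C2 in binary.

C0 = 0b10100011, C1 = 0b01100111, C2 = 0b00010111

C0: S = E(K, 0b10000110) = 0b01101100; 0b11001111 ⊕ 0b01101100 = 0b10100011.
C1: S = E(K, 0b01101100) = 0b11000010; 0b10100101 ⊕ 0b11000010 = 0b01100111.
C2: S = E(K, 0b11000010) = 0b00101000; 0b00111111 ⊕ 0b00101000 = 0b00010111.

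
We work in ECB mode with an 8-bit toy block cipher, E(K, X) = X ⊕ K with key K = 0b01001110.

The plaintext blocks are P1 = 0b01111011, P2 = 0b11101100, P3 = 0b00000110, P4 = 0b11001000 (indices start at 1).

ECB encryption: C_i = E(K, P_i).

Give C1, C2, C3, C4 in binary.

C1 = 0b00110101, C2 = 0b10100010, C3 = 0b01001000, C4 = 0b10000110

C1: E(K, 0b01111011) = 0b00110101.
C2: E(K, 0b11101100) = 0b10100010.
C3: E(K, 0b00000110) = 0b01001000.
C4: E(K, 0b11001000) = 0b10000110.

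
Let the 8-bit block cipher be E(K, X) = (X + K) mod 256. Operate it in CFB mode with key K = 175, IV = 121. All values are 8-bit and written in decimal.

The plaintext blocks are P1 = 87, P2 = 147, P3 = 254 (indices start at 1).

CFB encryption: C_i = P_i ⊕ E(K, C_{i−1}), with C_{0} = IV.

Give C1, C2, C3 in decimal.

C1: E(K, 121) = 40; 87 ⊕ 40 = 127.
C2: E(K, 127) = 46; 147 ⊕ 46 = 189.
C3: E(K, 189) = 108; 254 ⊕ 108 = 146.

C1 = 127, C2 = 189, C3 = 146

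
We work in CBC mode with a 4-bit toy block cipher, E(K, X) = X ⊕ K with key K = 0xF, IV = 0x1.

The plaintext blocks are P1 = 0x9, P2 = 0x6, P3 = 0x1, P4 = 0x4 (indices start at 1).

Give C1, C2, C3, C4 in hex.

C1 = 0x7, C2 = 0xE, C3 = 0x0, C4 = 0xB

CBC encryption: C_i = E(K, P_i ⊕ C_{i−1}), with C_{0} = IV.
C1: P1 ⊕ 0x1 = 0x8; E(K, 0x8) = 0x7.
C2: P2 ⊕ 0x7 = 0x1; E(K, 0x1) = 0xE.
C3: P3 ⊕ 0xE = 0xF; E(K, 0xF) = 0x0.
C4: P4 ⊕ 0x0 = 0x4; E(K, 0x4) = 0xB.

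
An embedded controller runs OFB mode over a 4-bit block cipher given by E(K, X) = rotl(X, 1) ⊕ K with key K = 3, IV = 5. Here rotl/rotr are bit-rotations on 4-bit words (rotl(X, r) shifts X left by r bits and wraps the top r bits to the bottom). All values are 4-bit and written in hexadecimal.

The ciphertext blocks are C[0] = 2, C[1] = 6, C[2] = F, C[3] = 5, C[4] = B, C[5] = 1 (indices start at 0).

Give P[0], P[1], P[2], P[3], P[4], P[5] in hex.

P[0] = B, P[1] = 6, P[2] = C, P[3] = 0, P[4] = 2, P[5] = 1

OFB decryption: S_i = E(K, S_{i−1}) with S_{−1} = IV; P_i = C_i ⊕ S_i.
P[0]: S = E(K, 5) = 9; 2 ⊕ 9 = B.
P[1]: S = E(K, 9) = 0; 6 ⊕ 0 = 6.
P[2]: S = E(K, 0) = 3; F ⊕ 3 = C.
P[3]: S = E(K, 3) = 5; 5 ⊕ 5 = 0.
P[4]: S = E(K, 5) = 9; B ⊕ 9 = 2.
P[5]: S = E(K, 9) = 0; 1 ⊕ 0 = 1.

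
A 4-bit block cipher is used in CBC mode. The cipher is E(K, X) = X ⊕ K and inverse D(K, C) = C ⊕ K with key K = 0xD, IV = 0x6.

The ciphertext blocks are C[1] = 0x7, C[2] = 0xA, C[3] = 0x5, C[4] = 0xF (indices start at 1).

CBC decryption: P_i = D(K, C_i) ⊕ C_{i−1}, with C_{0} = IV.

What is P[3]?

P[3]: D(K, 0x5) = 0x8; 0x8 ⊕ 0xA = 0x2.

P[3] = 0x2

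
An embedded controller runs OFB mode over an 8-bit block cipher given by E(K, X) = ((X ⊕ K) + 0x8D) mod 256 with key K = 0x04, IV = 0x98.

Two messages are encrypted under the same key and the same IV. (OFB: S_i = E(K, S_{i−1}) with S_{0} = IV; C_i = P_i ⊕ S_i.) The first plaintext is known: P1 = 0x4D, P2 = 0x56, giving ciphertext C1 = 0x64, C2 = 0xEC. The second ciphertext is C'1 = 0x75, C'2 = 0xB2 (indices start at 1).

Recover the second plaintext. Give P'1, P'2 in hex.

P'1 = 0x5C, P'2 = 0x08

In OFB with a reused IV, both messages share the same keystream S_i, so C_i ⊕ C'_i = P_i ⊕ P'_i and thus P'_i = P_i ⊕ C_i ⊕ C'_i.
P'1: 0x4D ⊕ 0x64 ⊕ 0x75 = 0x5C.
P'2: 0x56 ⊕ 0xEC ⊕ 0xB2 = 0x08.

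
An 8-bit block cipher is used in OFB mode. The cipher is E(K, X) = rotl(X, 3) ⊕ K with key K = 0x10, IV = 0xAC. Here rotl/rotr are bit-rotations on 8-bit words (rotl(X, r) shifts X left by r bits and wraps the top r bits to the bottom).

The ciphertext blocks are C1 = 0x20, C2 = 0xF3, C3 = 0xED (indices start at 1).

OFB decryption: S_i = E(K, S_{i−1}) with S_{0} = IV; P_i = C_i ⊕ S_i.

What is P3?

P1: S = E(K, 0xAC) = 0x75; 0x20 ⊕ 0x75 = 0x55.
P2: S = E(K, 0x75) = 0xBB; 0xF3 ⊕ 0xBB = 0x48.
P3: S = E(K, 0xBB) = 0xCD; 0xED ⊕ 0xCD = 0x20.

P3 = 0x20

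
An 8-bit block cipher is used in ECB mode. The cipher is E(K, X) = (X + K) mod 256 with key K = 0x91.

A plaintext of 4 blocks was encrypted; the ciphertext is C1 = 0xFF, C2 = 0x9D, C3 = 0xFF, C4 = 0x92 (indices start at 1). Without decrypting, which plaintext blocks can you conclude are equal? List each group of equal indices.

ECB encrypts each block independently with the same key, so equal ciphertext blocks imply equal plaintext blocks.
C1 = C3 = 0xFF, so P1 = P3.

P1 = P3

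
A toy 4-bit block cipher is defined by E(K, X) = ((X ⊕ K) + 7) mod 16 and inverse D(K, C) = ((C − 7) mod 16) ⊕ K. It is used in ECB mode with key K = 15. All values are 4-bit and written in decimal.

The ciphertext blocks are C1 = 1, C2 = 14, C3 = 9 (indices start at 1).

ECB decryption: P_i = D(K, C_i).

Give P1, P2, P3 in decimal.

P1 = 5, P2 = 8, P3 = 13

P1: D(K, 1) = 5.
P2: D(K, 14) = 8.
P3: D(K, 9) = 13.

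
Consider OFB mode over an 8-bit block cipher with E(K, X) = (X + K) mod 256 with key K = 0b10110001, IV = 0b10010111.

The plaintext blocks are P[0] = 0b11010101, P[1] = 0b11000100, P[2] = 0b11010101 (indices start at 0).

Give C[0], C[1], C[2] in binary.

OFB encryption: S_i = E(K, S_{i−1}) with S_{−1} = IV; C_i = P_i ⊕ S_i.
C[0]: S = E(K, 0b10010111) = 0b01001000; 0b11010101 ⊕ 0b01001000 = 0b10011101.
C[1]: S = E(K, 0b01001000) = 0b11111001; 0b11000100 ⊕ 0b11111001 = 0b00111101.
C[2]: S = E(K, 0b11111001) = 0b10101010; 0b11010101 ⊕ 0b10101010 = 0b01111111.

C[0] = 0b10011101, C[1] = 0b00111101, C[2] = 0b01111111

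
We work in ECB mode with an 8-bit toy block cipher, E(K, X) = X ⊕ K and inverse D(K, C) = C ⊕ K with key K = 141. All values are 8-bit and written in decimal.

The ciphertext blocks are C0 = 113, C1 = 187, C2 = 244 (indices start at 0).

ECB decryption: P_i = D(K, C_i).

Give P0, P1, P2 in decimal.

P0 = 252, P1 = 54, P2 = 121

P0: D(K, 113) = 252.
P1: D(K, 187) = 54.
P2: D(K, 244) = 121.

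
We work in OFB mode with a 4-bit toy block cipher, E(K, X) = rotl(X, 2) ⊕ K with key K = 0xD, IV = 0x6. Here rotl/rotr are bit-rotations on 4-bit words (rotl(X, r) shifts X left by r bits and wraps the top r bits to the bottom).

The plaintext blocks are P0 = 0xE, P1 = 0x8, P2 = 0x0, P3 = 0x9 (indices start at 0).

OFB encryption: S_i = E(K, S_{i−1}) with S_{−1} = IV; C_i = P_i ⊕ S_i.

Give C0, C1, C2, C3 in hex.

C0: S = E(K, 0x6) = 0x4; 0xE ⊕ 0x4 = 0xA.
C1: S = E(K, 0x4) = 0xC; 0x8 ⊕ 0xC = 0x4.
C2: S = E(K, 0xC) = 0xE; 0x0 ⊕ 0xE = 0xE.
C3: S = E(K, 0xE) = 0x6; 0x9 ⊕ 0x6 = 0xF.

C0 = 0xA, C1 = 0x4, C2 = 0xE, C3 = 0xF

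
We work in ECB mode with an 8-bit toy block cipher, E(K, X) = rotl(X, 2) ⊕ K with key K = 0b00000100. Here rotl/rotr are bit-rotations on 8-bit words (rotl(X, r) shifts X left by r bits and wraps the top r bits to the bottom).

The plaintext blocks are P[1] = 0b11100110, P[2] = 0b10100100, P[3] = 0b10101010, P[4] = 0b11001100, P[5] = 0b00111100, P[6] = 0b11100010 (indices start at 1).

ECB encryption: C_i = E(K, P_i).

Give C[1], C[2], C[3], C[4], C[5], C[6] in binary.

C[1] = 0b10011111, C[2] = 0b10010110, C[3] = 0b10101110, C[4] = 0b00110111, C[5] = 0b11110100, C[6] = 0b10001111

C[1]: E(K, 0b11100110) = 0b10011111.
C[2]: E(K, 0b10100100) = 0b10010110.
C[3]: E(K, 0b10101010) = 0b10101110.
C[4]: E(K, 0b11001100) = 0b00110111.
C[5]: E(K, 0b00111100) = 0b11110100.
C[6]: E(K, 0b11100010) = 0b10001111.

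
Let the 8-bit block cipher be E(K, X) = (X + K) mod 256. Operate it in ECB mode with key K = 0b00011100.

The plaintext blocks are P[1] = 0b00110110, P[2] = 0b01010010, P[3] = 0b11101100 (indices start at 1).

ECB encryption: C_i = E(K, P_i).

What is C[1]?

C[1]: E(K, 0b00110110) = 0b01010010.

C[1] = 0b01010010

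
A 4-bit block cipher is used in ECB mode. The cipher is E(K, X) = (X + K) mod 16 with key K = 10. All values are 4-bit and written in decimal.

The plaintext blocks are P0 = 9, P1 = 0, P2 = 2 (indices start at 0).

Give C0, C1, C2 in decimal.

ECB encryption: C_i = E(K, P_i).
C0: E(K, 9) = 3.
C1: E(K, 0) = 10.
C2: E(K, 2) = 12.

C0 = 3, C1 = 10, C2 = 12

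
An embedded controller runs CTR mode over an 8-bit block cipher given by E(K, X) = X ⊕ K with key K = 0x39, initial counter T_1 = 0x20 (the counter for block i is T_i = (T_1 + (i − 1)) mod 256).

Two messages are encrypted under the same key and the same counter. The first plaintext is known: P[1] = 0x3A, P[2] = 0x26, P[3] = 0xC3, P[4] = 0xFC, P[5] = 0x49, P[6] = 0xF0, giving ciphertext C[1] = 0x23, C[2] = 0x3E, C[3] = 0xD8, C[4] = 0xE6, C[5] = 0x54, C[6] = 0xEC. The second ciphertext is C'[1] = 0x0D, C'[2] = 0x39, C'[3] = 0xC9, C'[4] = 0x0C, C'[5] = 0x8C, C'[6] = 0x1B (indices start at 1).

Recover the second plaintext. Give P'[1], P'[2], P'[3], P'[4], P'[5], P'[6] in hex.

P'[1] = 0x14, P'[2] = 0x21, P'[3] = 0xD2, P'[4] = 0x16, P'[5] = 0x91, P'[6] = 0x07

In CTR with a reused counter, both messages share the same keystream S_i, so C_i ⊕ C'_i = P_i ⊕ P'_i and thus P'_i = P_i ⊕ C_i ⊕ C'_i.
P'[1]: 0x3A ⊕ 0x23 ⊕ 0x0D = 0x14.
P'[2]: 0x26 ⊕ 0x3E ⊕ 0x39 = 0x21.
P'[3]: 0xC3 ⊕ 0xD8 ⊕ 0xC9 = 0xD2.
P'[4]: 0xFC ⊕ 0xE6 ⊕ 0x0C = 0x16.
P'[5]: 0x49 ⊕ 0x54 ⊕ 0x8C = 0x91.
P'[6]: 0xF0 ⊕ 0xEC ⊕ 0x1B = 0x07.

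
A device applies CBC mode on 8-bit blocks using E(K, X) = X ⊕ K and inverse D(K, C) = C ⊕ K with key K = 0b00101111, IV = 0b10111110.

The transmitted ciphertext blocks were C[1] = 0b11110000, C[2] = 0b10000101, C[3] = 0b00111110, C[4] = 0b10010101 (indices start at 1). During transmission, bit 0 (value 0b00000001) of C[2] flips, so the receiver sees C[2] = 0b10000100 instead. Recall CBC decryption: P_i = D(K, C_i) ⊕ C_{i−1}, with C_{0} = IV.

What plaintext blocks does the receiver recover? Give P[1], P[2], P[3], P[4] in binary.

P[1] = 0b01100001, P[2] = 0b01011011, P[3] = 0b10010101, P[4] = 0b10000100

Only C[2] changed, to 0b10000100. In CBC, a change in C_i garbles P_i and flips the same bit in P_{i+1}. Decrypting the received ciphertext:
P[1]: D(K, 0b11110000) = 0b11011111; 0b11011111 ⊕ 0b10111110 = 0b01100001.
P[2]: D(K, 0b10000100) = 0b10101011; 0b10101011 ⊕ 0b11110000 = 0b01011011.
P[3]: D(K, 0b00111110) = 0b00010001; 0b00010001 ⊕ 0b10000100 = 0b10010101.
P[4]: D(K, 0b10010101) = 0b10111010; 0b10111010 ⊕ 0b00111110 = 0b10000100.
Blocks that differ from the original plaintext: P[2], P[3].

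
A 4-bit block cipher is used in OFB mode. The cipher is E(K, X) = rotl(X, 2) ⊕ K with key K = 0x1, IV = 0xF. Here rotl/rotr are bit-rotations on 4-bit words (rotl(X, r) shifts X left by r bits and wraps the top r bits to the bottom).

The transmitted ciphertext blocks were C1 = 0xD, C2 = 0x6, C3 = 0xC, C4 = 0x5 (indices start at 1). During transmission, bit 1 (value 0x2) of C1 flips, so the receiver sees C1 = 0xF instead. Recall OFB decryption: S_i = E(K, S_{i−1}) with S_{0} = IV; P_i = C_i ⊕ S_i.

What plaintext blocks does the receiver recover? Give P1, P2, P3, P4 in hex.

Only C1 changed, to 0xF. In OFB, a change in C_i flips the same bit in P_i only; the keystream is unaffected. Decrypting the received ciphertext:
P1: S = E(K, 0xF) = 0xE; 0xF ⊕ 0xE = 0x1.
P2: S = E(K, 0xE) = 0xA; 0x6 ⊕ 0xA = 0xC.
P3: S = E(K, 0xA) = 0xB; 0xC ⊕ 0xB = 0x7.
P4: S = E(K, 0xB) = 0xF; 0x5 ⊕ 0xF = 0xA.
Blocks that differ from the original plaintext: P1.

P1 = 0x1, P2 = 0xC, P3 = 0x7, P4 = 0xA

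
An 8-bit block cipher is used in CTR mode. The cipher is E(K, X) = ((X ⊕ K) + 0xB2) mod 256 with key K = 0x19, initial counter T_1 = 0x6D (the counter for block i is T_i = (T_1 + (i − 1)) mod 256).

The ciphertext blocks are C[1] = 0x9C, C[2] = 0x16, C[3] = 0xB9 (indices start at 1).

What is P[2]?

CTR decryption: S_i = E(K, T_i) where T_i is the counter for block i; P_i = C_i ⊕ S_i.
P[2]: T = 0x6E, S = E(K, T) = 0x29; 0x16 ⊕ 0x29 = 0x3F.

P[2] = 0x3F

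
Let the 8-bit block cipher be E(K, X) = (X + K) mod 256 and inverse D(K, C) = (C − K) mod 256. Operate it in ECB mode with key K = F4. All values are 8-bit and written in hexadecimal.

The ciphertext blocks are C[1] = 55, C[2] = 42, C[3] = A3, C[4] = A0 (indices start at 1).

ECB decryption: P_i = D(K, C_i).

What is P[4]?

P[4] = AC

P[4]: D(K, A0) = AC.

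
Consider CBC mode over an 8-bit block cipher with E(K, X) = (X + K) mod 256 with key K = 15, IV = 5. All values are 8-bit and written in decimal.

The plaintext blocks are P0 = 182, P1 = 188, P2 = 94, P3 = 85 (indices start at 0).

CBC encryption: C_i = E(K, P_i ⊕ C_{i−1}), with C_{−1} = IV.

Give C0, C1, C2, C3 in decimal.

C0: P0 ⊕ 5 = 179; E(K, 179) = 194.
C1: P1 ⊕ 194 = 126; E(K, 126) = 141.
C2: P2 ⊕ 141 = 211; E(K, 211) = 226.
C3: P3 ⊕ 226 = 183; E(K, 183) = 198.

C0 = 194, C1 = 141, C2 = 226, C3 = 198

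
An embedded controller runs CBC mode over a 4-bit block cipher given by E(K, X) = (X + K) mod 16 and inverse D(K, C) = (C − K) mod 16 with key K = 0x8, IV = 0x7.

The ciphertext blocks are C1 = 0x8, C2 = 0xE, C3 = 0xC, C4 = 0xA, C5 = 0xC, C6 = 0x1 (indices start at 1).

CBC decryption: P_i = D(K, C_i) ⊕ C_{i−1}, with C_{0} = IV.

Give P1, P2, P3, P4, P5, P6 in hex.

P1 = 0x7, P2 = 0xE, P3 = 0xA, P4 = 0xE, P5 = 0xE, P6 = 0x5

P1: D(K, 0x8) = 0x0; 0x0 ⊕ 0x7 = 0x7.
P2: D(K, 0xE) = 0x6; 0x6 ⊕ 0x8 = 0xE.
P3: D(K, 0xC) = 0x4; 0x4 ⊕ 0xE = 0xA.
P4: D(K, 0xA) = 0x2; 0x2 ⊕ 0xC = 0xE.
P5: D(K, 0xC) = 0x4; 0x4 ⊕ 0xA = 0xE.
P6: D(K, 0x1) = 0x9; 0x9 ⊕ 0xC = 0x5.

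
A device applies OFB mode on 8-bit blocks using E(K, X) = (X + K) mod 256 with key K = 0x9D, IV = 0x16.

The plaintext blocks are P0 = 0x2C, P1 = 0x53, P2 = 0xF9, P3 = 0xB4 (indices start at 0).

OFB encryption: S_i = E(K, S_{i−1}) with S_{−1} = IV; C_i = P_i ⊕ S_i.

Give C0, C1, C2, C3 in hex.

C0 = 0x9F, C1 = 0x03, C2 = 0x14, C3 = 0x3E

C0: S = E(K, 0x16) = 0xB3; 0x2C ⊕ 0xB3 = 0x9F.
C1: S = E(K, 0xB3) = 0x50; 0x53 ⊕ 0x50 = 0x03.
C2: S = E(K, 0x50) = 0xED; 0xF9 ⊕ 0xED = 0x14.
C3: S = E(K, 0xED) = 0x8A; 0xB4 ⊕ 0x8A = 0x3E.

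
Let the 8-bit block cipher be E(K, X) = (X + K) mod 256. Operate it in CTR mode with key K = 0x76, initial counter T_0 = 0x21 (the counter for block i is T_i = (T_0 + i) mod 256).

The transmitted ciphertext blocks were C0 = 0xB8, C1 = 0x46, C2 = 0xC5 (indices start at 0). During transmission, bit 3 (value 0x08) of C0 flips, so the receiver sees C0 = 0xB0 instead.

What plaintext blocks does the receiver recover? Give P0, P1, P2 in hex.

CTR decryption: S_i = E(K, T_i) where T_i is the counter for block i; P_i = C_i ⊕ S_i.
Only C0 changed, to 0xB0. In CTR, a change in C_i flips the same bit in P_i only; the keystream is unaffected. Decrypting the received ciphertext:
P0: T = 0x21, S = E(K, T) = 0x97; 0xB0 ⊕ 0x97 = 0x27.
P1: T = 0x22, S = E(K, T) = 0x98; 0x46 ⊕ 0x98 = 0xDE.
P2: T = 0x23, S = E(K, T) = 0x99; 0xC5 ⊕ 0x99 = 0x5C.
Blocks that differ from the original plaintext: P0.

P0 = 0x27, P1 = 0xDE, P2 = 0x5C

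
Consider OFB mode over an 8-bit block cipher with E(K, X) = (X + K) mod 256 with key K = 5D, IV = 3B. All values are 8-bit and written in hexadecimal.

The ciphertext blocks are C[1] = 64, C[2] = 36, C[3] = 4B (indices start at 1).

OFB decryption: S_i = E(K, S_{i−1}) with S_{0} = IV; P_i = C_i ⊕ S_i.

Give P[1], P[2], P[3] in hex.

P[1]: S = E(K, 3B) = 98; 64 ⊕ 98 = FC.
P[2]: S = E(K, 98) = F5; 36 ⊕ F5 = C3.
P[3]: S = E(K, F5) = 52; 4B ⊕ 52 = 19.

P[1] = FC, P[2] = C3, P[3] = 19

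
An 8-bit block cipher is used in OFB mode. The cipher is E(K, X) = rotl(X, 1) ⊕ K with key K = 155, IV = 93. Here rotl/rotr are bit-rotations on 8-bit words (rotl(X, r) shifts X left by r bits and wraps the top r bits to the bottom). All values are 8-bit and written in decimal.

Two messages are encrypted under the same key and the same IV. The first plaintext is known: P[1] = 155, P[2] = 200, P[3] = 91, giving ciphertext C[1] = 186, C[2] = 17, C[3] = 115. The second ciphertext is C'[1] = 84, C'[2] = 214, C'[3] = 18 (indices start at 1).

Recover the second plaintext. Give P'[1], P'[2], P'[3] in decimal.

In OFB with a reused IV, both messages share the same keystream S_i, so C_i ⊕ C'_i = P_i ⊕ P'_i and thus P'_i = P_i ⊕ C_i ⊕ C'_i.
P'[1]: 155 ⊕ 186 ⊕ 84 = 117.
P'[2]: 200 ⊕ 17 ⊕ 214 = 15.
P'[3]: 91 ⊕ 115 ⊕ 18 = 58.

P'[1] = 117, P'[2] = 15, P'[3] = 58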